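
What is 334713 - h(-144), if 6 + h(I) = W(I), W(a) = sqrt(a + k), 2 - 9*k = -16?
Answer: 334719 - I*sqrt(142) ≈ 3.3472e+5 - 11.916*I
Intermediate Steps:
k = 2 (k = 2/9 - 1/9*(-16) = 2/9 + 16/9 = 2)
W(a) = sqrt(2 + a) (W(a) = sqrt(a + 2) = sqrt(2 + a))
h(I) = -6 + sqrt(2 + I)
334713 - h(-144) = 334713 - (-6 + sqrt(2 - 144)) = 334713 - (-6 + sqrt(-142)) = 334713 - (-6 + I*sqrt(142)) = 334713 + (6 - I*sqrt(142)) = 334719 - I*sqrt(142)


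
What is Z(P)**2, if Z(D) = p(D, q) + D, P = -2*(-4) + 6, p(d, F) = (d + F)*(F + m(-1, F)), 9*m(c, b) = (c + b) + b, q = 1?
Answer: 8464/9 ≈ 940.44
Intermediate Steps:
m(c, b) = c/9 + 2*b/9 (m(c, b) = ((c + b) + b)/9 = ((b + c) + b)/9 = (c + 2*b)/9 = c/9 + 2*b/9)
p(d, F) = (-1/9 + 11*F/9)*(F + d) (p(d, F) = (d + F)*(F + ((1/9)*(-1) + 2*F/9)) = (F + d)*(F + (-1/9 + 2*F/9)) = (F + d)*(-1/9 + 11*F/9) = (-1/9 + 11*F/9)*(F + d))
P = 14 (P = 8 + 6 = 14)
Z(D) = 10/9 + 19*D/9 (Z(D) = (-1/9*1 - D/9 + (11/9)*1**2 + (11/9)*1*D) + D = (-1/9 - D/9 + (11/9)*1 + 11*D/9) + D = (-1/9 - D/9 + 11/9 + 11*D/9) + D = (10/9 + 10*D/9) + D = 10/9 + 19*D/9)
Z(P)**2 = (10/9 + (19/9)*14)**2 = (10/9 + 266/9)**2 = (92/3)**2 = 8464/9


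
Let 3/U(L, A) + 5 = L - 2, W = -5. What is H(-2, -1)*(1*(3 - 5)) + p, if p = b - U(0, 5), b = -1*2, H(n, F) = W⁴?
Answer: -8761/7 ≈ -1251.6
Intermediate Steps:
H(n, F) = 625 (H(n, F) = (-5)⁴ = 625)
U(L, A) = 3/(-7 + L) (U(L, A) = 3/(-5 + (L - 2)) = 3/(-5 + (-2 + L)) = 3/(-7 + L))
b = -2
p = -11/7 (p = -2 - 3/(-7 + 0) = -2 - 3/(-7) = -2 - 3*(-1)/7 = -2 - 1*(-3/7) = -2 + 3/7 = -11/7 ≈ -1.5714)
H(-2, -1)*(1*(3 - 5)) + p = 625*(1*(3 - 5)) - 11/7 = 625*(1*(-2)) - 11/7 = 625*(-2) - 11/7 = -1250 - 11/7 = -8761/7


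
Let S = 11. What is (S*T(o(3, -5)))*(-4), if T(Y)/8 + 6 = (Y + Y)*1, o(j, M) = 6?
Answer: -2112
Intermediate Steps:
T(Y) = -48 + 16*Y (T(Y) = -48 + 8*((Y + Y)*1) = -48 + 8*((2*Y)*1) = -48 + 8*(2*Y) = -48 + 16*Y)
(S*T(o(3, -5)))*(-4) = (11*(-48 + 16*6))*(-4) = (11*(-48 + 96))*(-4) = (11*48)*(-4) = 528*(-4) = -2112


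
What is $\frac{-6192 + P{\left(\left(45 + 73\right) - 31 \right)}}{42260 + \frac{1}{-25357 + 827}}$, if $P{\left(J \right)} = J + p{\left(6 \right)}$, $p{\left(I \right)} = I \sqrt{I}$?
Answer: $- \frac{49918550}{345545933} + \frac{49060 \sqrt{6}}{345545933} \approx -0.14411$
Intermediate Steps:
$p{\left(I \right)} = I^{\frac{3}{2}}$
$P{\left(J \right)} = J + 6 \sqrt{6}$ ($P{\left(J \right)} = J + 6^{\frac{3}{2}} = J + 6 \sqrt{6}$)
$\frac{-6192 + P{\left(\left(45 + 73\right) - 31 \right)}}{42260 + \frac{1}{-25357 + 827}} = \frac{-6192 + \left(\left(\left(45 + 73\right) - 31\right) + 6 \sqrt{6}\right)}{42260 + \frac{1}{-25357 + 827}} = \frac{-6192 + \left(\left(118 - 31\right) + 6 \sqrt{6}\right)}{42260 + \frac{1}{-24530}} = \frac{-6192 + \left(87 + 6 \sqrt{6}\right)}{42260 - \frac{1}{24530}} = \frac{-6105 + 6 \sqrt{6}}{\frac{1036637799}{24530}} = \left(-6105 + 6 \sqrt{6}\right) \frac{24530}{1036637799} = - \frac{49918550}{345545933} + \frac{49060 \sqrt{6}}{345545933}$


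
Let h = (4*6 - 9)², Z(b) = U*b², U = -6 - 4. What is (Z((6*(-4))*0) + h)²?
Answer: 50625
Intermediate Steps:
U = -10
Z(b) = -10*b²
h = 225 (h = (24 - 9)² = 15² = 225)
(Z((6*(-4))*0) + h)² = (-10*((6*(-4))*0)² + 225)² = (-10*(-24*0)² + 225)² = (-10*0² + 225)² = (-10*0 + 225)² = (0 + 225)² = 225² = 50625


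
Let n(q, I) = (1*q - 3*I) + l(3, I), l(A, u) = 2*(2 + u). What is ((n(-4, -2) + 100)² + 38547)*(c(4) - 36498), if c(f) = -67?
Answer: -1789893315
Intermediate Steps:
l(A, u) = 4 + 2*u
n(q, I) = 4 + q - I (n(q, I) = (1*q - 3*I) + (4 + 2*I) = (q - 3*I) + (4 + 2*I) = 4 + q - I)
((n(-4, -2) + 100)² + 38547)*(c(4) - 36498) = (((4 - 4 - 1*(-2)) + 100)² + 38547)*(-67 - 36498) = (((4 - 4 + 2) + 100)² + 38547)*(-36565) = ((2 + 100)² + 38547)*(-36565) = (102² + 38547)*(-36565) = (10404 + 38547)*(-36565) = 48951*(-36565) = -1789893315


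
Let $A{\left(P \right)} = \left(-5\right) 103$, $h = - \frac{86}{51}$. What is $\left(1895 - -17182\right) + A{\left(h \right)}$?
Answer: $18562$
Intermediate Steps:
$h = - \frac{86}{51}$ ($h = \left(-86\right) \frac{1}{51} = - \frac{86}{51} \approx -1.6863$)
$A{\left(P \right)} = -515$
$\left(1895 - -17182\right) + A{\left(h \right)} = \left(1895 - -17182\right) - 515 = \left(1895 + 17182\right) - 515 = 19077 - 515 = 18562$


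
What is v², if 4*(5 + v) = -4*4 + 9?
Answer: 729/16 ≈ 45.563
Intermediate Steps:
v = -27/4 (v = -5 + (-4*4 + 9)/4 = -5 + (-16 + 9)/4 = -5 + (¼)*(-7) = -5 - 7/4 = -27/4 ≈ -6.7500)
v² = (-27/4)² = 729/16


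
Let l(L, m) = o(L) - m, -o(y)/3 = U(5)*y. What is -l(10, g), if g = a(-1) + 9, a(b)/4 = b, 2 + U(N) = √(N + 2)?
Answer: -55 + 30*√7 ≈ 24.373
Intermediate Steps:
U(N) = -2 + √(2 + N) (U(N) = -2 + √(N + 2) = -2 + √(2 + N))
a(b) = 4*b
o(y) = -3*y*(-2 + √7) (o(y) = -3*(-2 + √(2 + 5))*y = -3*(-2 + √7)*y = -3*y*(-2 + √7))
g = 5 (g = 4*(-1) + 9 = -4 + 9 = 5)
l(L, m) = -m + 3*L*(2 - √7) (l(L, m) = 3*L*(2 - √7) - m = -m + 3*L*(2 - √7))
-l(10, g) = -(-1*5 + 3*10*(2 - √7)) = -(-5 + (60 - 30*√7)) = -(55 - 30*√7) = -55 + 30*√7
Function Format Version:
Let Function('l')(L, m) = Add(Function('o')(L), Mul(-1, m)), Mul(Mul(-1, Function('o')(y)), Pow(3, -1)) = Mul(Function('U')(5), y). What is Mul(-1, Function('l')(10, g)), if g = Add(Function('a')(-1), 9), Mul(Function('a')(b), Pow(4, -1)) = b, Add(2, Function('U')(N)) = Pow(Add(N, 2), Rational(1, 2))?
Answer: Add(-55, Mul(30, Pow(7, Rational(1, 2)))) ≈ 24.373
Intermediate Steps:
Function('U')(N) = Add(-2, Pow(Add(2, N), Rational(1, 2))) (Function('U')(N) = Add(-2, Pow(Add(N, 2), Rational(1, 2))) = Add(-2, Pow(Add(2, N), Rational(1, 2))))
Function('a')(b) = Mul(4, b)
Function('o')(y) = Mul(-3, y, Add(-2, Pow(7, Rational(1, 2)))) (Function('o')(y) = Mul(-3, Mul(Add(-2, Pow(Add(2, 5), Rational(1, 2))), y)) = Mul(-3, Mul(Add(-2, Pow(7, Rational(1, 2))), y)) = Mul(-3, Mul(y, Add(-2, Pow(7, Rational(1, 2))))) = Mul(-3, y, Add(-2, Pow(7, Rational(1, 2)))))
g = 5 (g = Add(Mul(4, -1), 9) = Add(-4, 9) = 5)
Function('l')(L, m) = Add(Mul(-1, m), Mul(3, L, Add(2, Mul(-1, Pow(7, Rational(1, 2)))))) (Function('l')(L, m) = Add(Mul(3, L, Add(2, Mul(-1, Pow(7, Rational(1, 2))))), Mul(-1, m)) = Add(Mul(-1, m), Mul(3, L, Add(2, Mul(-1, Pow(7, Rational(1, 2)))))))
Mul(-1, Function('l')(10, g)) = Mul(-1, Add(Mul(-1, 5), Mul(3, 10, Add(2, Mul(-1, Pow(7, Rational(1, 2))))))) = Mul(-1, Add(-5, Add(60, Mul(-30, Pow(7, Rational(1, 2)))))) = Mul(-1, Add(55, Mul(-30, Pow(7, Rational(1, 2))))) = Add(-55, Mul(30, Pow(7, Rational(1, 2))))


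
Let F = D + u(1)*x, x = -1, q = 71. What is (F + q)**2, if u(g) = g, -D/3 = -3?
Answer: 6241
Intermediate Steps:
D = 9 (D = -3*(-3) = 9)
F = 8 (F = 9 + 1*(-1) = 9 - 1 = 8)
(F + q)**2 = (8 + 71)**2 = 79**2 = 6241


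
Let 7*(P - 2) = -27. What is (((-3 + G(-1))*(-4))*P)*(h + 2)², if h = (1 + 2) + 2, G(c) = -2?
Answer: -1820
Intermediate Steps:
P = -13/7 (P = 2 + (⅐)*(-27) = 2 - 27/7 = -13/7 ≈ -1.8571)
h = 5 (h = 3 + 2 = 5)
(((-3 + G(-1))*(-4))*P)*(h + 2)² = (((-3 - 2)*(-4))*(-13/7))*(5 + 2)² = (-5*(-4)*(-13/7))*7² = (20*(-13/7))*49 = -260/7*49 = -1820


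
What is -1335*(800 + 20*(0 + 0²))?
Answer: -1068000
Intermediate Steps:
-1335*(800 + 20*(0 + 0²)) = -1335*(800 + 20*(0 + 0)) = -1335*(800 + 20*0) = -1335*(800 + 0) = -1335*800 = -1068000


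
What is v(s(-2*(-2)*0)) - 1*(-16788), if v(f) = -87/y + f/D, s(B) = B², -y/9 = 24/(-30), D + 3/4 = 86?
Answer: 201311/12 ≈ 16776.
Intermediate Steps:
D = 341/4 (D = -¾ + 86 = 341/4 ≈ 85.250)
y = 36/5 (y = -216/(-30) = -216*(-1)/30 = -9*(-⅘) = 36/5 ≈ 7.2000)
v(f) = -145/12 + 4*f/341 (v(f) = -87/36/5 + f/(341/4) = -87*5/36 + f*(4/341) = -145/12 + 4*f/341)
v(s(-2*(-2)*0)) - 1*(-16788) = (-145/12 + 4*(-2*(-2)*0)²/341) - 1*(-16788) = (-145/12 + 4*(4*0)²/341) + 16788 = (-145/12 + (4/341)*0²) + 16788 = (-145/12 + (4/341)*0) + 16788 = (-145/12 + 0) + 16788 = -145/12 + 16788 = 201311/12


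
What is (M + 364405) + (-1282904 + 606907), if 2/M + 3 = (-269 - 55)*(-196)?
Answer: -19786403590/63501 ≈ -3.1159e+5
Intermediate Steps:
M = 2/63501 (M = 2/(-3 + (-269 - 55)*(-196)) = 2/(-3 - 324*(-196)) = 2/(-3 + 63504) = 2/63501 ≈ 3.1496e-5)
(M + 364405) + (-1282904 + 606907) = (2/63501 + 364405) + (-1282904 + 606907) = 23140081907/63501 - 675997 = -19786403590/63501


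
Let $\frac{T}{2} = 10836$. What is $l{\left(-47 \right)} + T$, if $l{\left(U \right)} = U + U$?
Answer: $21578$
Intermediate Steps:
$T = 21672$ ($T = 2 \cdot 10836 = 21672$)
$l{\left(U \right)} = 2 U$
$l{\left(-47 \right)} + T = 2 \left(-47\right) + 21672 = -94 + 21672 = 21578$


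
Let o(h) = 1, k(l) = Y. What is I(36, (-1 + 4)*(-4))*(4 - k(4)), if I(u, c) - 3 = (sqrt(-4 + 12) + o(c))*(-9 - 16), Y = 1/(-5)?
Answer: -462/5 - 210*sqrt(2) ≈ -389.38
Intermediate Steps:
Y = -1/5 ≈ -0.20000
k(l) = -1/5
I(u, c) = -22 - 50*sqrt(2) (I(u, c) = 3 + (sqrt(-4 + 12) + 1)*(-9 - 16) = 3 + (sqrt(8) + 1)*(-25) = 3 + (2*sqrt(2) + 1)*(-25) = 3 + (1 + 2*sqrt(2))*(-25) = 3 + (-25 - 50*sqrt(2)) = -22 - 50*sqrt(2))
I(36, (-1 + 4)*(-4))*(4 - k(4)) = (-22 - 50*sqrt(2))*(4 - 1*(-1/5)) = (-22 - 50*sqrt(2))*(4 + 1/5) = (-22 - 50*sqrt(2))*(21/5) = -462/5 - 210*sqrt(2)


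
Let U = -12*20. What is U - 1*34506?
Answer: -34746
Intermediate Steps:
U = -240
U - 1*34506 = -240 - 1*34506 = -240 - 34506 = -34746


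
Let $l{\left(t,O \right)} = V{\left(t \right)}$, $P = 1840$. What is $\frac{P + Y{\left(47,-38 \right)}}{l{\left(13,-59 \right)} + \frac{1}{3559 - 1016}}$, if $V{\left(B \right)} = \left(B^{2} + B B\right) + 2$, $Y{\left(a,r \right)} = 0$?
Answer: $\frac{4679120}{864621} \approx 5.4118$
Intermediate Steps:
$V{\left(B \right)} = 2 + 2 B^{2}$ ($V{\left(B \right)} = \left(B^{2} + B^{2}\right) + 2 = 2 B^{2} + 2 = 2 + 2 B^{2}$)
$l{\left(t,O \right)} = 2 + 2 t^{2}$
$\frac{P + Y{\left(47,-38 \right)}}{l{\left(13,-59 \right)} + \frac{1}{3559 - 1016}} = \frac{1840 + 0}{\left(2 + 2 \cdot 13^{2}\right) + \frac{1}{3559 - 1016}} = \frac{1840}{\left(2 + 2 \cdot 169\right) + \frac{1}{2543}} = \frac{1840}{\left(2 + 338\right) + \frac{1}{2543}} = \frac{1840}{340 + \frac{1}{2543}} = \frac{1840}{\frac{864621}{2543}} = 1840 \cdot \frac{2543}{864621} = \frac{4679120}{864621}$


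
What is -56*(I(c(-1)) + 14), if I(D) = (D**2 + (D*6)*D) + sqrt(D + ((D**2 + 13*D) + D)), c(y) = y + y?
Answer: -2352 - 56*I*sqrt(26) ≈ -2352.0 - 285.54*I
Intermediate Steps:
c(y) = 2*y
I(D) = sqrt(D**2 + 15*D) + 7*D**2 (I(D) = (D**2 + (6*D)*D) + sqrt(D + (D**2 + 14*D)) = (D**2 + 6*D**2) + sqrt(D**2 + 15*D) = 7*D**2 + sqrt(D**2 + 15*D) = sqrt(D**2 + 15*D) + 7*D**2)
-56*(I(c(-1)) + 14) = -56*((sqrt((2*(-1))*(15 + 2*(-1))) + 7*(2*(-1))**2) + 14) = -56*((sqrt(-2*(15 - 2)) + 7*(-2)**2) + 14) = -56*((sqrt(-2*13) + 7*4) + 14) = -56*((sqrt(-26) + 28) + 14) = -56*((I*sqrt(26) + 28) + 14) = -56*((28 + I*sqrt(26)) + 14) = -56*(42 + I*sqrt(26)) = -2352 - 56*I*sqrt(26)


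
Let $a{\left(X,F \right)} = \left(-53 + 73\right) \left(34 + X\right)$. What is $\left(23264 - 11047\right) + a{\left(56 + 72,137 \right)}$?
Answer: $15457$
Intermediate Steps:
$a{\left(X,F \right)} = 680 + 20 X$ ($a{\left(X,F \right)} = 20 \left(34 + X\right) = 680 + 20 X$)
$\left(23264 - 11047\right) + a{\left(56 + 72,137 \right)} = \left(23264 - 11047\right) + \left(680 + 20 \left(56 + 72\right)\right) = 12217 + \left(680 + 20 \cdot 128\right) = 12217 + \left(680 + 2560\right) = 12217 + 3240 = 15457$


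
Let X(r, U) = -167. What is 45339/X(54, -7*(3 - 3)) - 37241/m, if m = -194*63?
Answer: -547914011/2041074 ≈ -268.44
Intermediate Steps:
m = -12222
45339/X(54, -7*(3 - 3)) - 37241/m = 45339/(-167) - 37241/(-12222) = 45339*(-1/167) - 37241*(-1/12222) = -45339/167 + 37241/12222 = -547914011/2041074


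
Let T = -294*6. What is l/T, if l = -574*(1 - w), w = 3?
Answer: -41/63 ≈ -0.65079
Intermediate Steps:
l = 1148 (l = -574*(1 - 1*3) = -574*(1 - 3) = -574*(-2) = 1148)
T = -1764
l/T = 1148/(-1764) = 1148*(-1/1764) = -41/63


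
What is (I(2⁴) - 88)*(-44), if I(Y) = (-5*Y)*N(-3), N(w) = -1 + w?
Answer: -10208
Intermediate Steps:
I(Y) = 20*Y (I(Y) = (-5*Y)*(-1 - 3) = -5*Y*(-4) = 20*Y)
(I(2⁴) - 88)*(-44) = (20*2⁴ - 88)*(-44) = (20*16 - 88)*(-44) = (320 - 88)*(-44) = 232*(-44) = -10208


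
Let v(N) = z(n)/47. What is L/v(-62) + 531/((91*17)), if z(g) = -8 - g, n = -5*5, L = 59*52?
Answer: 13122367/1547 ≈ 8482.5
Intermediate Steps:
L = 3068
n = -25
v(N) = 17/47 (v(N) = (-8 - 1*(-25))/47 = (-8 + 25)*(1/47) = 17*(1/47) = 17/47)
L/v(-62) + 531/((91*17)) = 3068/(17/47) + 531/((91*17)) = 3068*(47/17) + 531/1547 = 144196/17 + 531*(1/1547) = 144196/17 + 531/1547 = 13122367/1547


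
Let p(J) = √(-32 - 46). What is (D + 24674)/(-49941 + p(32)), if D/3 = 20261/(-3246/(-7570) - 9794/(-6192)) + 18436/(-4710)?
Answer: -16900952964343820952/15375785220776863565 - 1015255178971816*I*√78/46127355662330590695 ≈ -1.0992 - 0.00019439*I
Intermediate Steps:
p(J) = I*√78 (p(J) = √(-78) = I*√78)
D = 558920328919046/18494563105 (D = 3*(20261/(-3246/(-7570) - 9794/(-6192)) + 18436/(-4710)) = 3*(20261/(-3246*(-1/7570) - 9794*(-1/6192)) + 18436*(-1/4710)) = 3*(20261/(1623/3785 + 4897/3096) - 9218/2355) = 3*(20261/(23559953/11718360) - 9218/2355) = 3*(20261*(11718360/23559953) - 9218/2355) = 3*(237425691960/23559953 - 9218/2355) = 3*(558920328919046/55483689315) = 558920328919046/18494563105 ≈ 30221.)
(D + 24674)/(-49941 + p(32)) = (558920328919046/18494563105 + 24674)/(-49941 + I*√78) = 1015255178971816/(18494563105*(-49941 + I*√78))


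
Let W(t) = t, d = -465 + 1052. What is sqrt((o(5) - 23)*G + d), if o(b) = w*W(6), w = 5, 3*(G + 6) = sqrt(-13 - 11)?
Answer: sqrt(4905 + 42*I*sqrt(6))/3 ≈ 23.347 + 0.24481*I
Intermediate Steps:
G = -6 + 2*I*sqrt(6)/3 (G = -6 + sqrt(-13 - 11)/3 = -6 + sqrt(-24)/3 = -6 + (2*I*sqrt(6))/3 = -6 + 2*I*sqrt(6)/3 ≈ -6.0 + 1.633*I)
d = 587
o(b) = 30 (o(b) = 5*6 = 30)
sqrt((o(5) - 23)*G + d) = sqrt((30 - 23)*(-6 + 2*I*sqrt(6)/3) + 587) = sqrt(7*(-6 + 2*I*sqrt(6)/3) + 587) = sqrt((-42 + 14*I*sqrt(6)/3) + 587) = sqrt(545 + 14*I*sqrt(6)/3)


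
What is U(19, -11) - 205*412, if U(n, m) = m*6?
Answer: -84526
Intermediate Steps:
U(n, m) = 6*m
U(19, -11) - 205*412 = 6*(-11) - 205*412 = -66 - 84460 = -84526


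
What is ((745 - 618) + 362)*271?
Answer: 132519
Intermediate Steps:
((745 - 618) + 362)*271 = (127 + 362)*271 = 489*271 = 132519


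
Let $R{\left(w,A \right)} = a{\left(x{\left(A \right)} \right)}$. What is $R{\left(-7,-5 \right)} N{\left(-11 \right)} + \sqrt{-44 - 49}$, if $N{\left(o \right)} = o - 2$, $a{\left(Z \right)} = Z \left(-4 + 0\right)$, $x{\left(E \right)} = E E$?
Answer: $1300 + i \sqrt{93} \approx 1300.0 + 9.6436 i$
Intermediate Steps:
$x{\left(E \right)} = E^{2}$
$a{\left(Z \right)} = - 4 Z$ ($a{\left(Z \right)} = Z \left(-4\right) = - 4 Z$)
$N{\left(o \right)} = -2 + o$
$R{\left(w,A \right)} = - 4 A^{2}$
$R{\left(-7,-5 \right)} N{\left(-11 \right)} + \sqrt{-44 - 49} = - 4 \left(-5\right)^{2} \left(-2 - 11\right) + \sqrt{-44 - 49} = \left(-4\right) 25 \left(-13\right) + \sqrt{-93} = \left(-100\right) \left(-13\right) + i \sqrt{93} = 1300 + i \sqrt{93}$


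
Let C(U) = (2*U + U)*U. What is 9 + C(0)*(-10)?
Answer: 9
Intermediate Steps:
C(U) = 3*U² (C(U) = (3*U)*U = 3*U²)
9 + C(0)*(-10) = 9 + (3*0²)*(-10) = 9 + (3*0)*(-10) = 9 + 0*(-10) = 9 + 0 = 9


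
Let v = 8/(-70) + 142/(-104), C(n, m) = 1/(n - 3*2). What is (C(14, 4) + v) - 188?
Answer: -689251/3640 ≈ -189.35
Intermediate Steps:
C(n, m) = 1/(-6 + n) (C(n, m) = 1/(n - 6) = 1/(-6 + n))
v = -2693/1820 (v = 8*(-1/70) + 142*(-1/104) = -4/35 - 71/52 = -2693/1820 ≈ -1.4797)
(C(14, 4) + v) - 188 = (1/(-6 + 14) - 2693/1820) - 188 = (1/8 - 2693/1820) - 188 = -4931/3640 - 188 = -689251/3640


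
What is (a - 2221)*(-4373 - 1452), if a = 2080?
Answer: 821325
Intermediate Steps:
(a - 2221)*(-4373 - 1452) = (2080 - 2221)*(-4373 - 1452) = -141*(-5825) = 821325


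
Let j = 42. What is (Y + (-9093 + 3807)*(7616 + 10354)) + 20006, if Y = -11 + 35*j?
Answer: -94967955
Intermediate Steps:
Y = 1459 (Y = -11 + 35*42 = -11 + 1470 = 1459)
(Y + (-9093 + 3807)*(7616 + 10354)) + 20006 = (1459 + (-9093 + 3807)*(7616 + 10354)) + 20006 = (1459 - 5286*17970) + 20006 = (1459 - 94989420) + 20006 = -94987961 + 20006 = -94967955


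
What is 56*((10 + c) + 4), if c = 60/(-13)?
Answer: 6832/13 ≈ 525.54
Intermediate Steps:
c = -60/13 (c = 60*(-1/13) = -60/13 ≈ -4.6154)
56*((10 + c) + 4) = 56*((10 - 60/13) + 4) = 56*(70/13 + 4) = 56*(122/13) = 6832/13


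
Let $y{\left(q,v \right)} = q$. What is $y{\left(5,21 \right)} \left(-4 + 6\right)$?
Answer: $10$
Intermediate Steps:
$y{\left(5,21 \right)} \left(-4 + 6\right) = 5 \left(-4 + 6\right) = 5 \cdot 2 = 10$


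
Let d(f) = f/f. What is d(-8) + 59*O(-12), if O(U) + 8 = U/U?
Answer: -412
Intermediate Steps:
O(U) = -7 (O(U) = -8 + U/U = -8 + 1 = -7)
d(f) = 1
d(-8) + 59*O(-12) = 1 + 59*(-7) = 1 - 413 = -412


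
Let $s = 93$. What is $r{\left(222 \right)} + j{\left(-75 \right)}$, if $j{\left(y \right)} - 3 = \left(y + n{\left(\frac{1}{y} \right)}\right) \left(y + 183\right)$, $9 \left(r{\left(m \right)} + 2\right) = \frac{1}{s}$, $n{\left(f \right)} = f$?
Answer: $- \frac{169501682}{20925} \approx -8100.4$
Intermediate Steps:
$r{\left(m \right)} = - \frac{1673}{837}$ ($r{\left(m \right)} = -2 + \frac{1}{9 \cdot 93} = -2 + \frac{1}{9} \cdot \frac{1}{93} = -2 + \frac{1}{837} = - \frac{1673}{837}$)
$j{\left(y \right)} = 3 + \left(183 + y\right) \left(y + \frac{1}{y}\right)$ ($j{\left(y \right)} = 3 + \left(y + \frac{1}{y}\right) \left(y + 183\right) = 3 + \left(y + \frac{1}{y}\right) \left(183 + y\right) = 3 + \left(183 + y\right) \left(y + \frac{1}{y}\right)$)
$r{\left(222 \right)} + j{\left(-75 \right)} = - \frac{1673}{837} + \left(4 + \left(-75\right)^{2} + 183 \left(-75\right) + \frac{183}{-75}\right) = - \frac{1673}{837} + \left(4 + 5625 - 13725 + 183 \left(- \frac{1}{75}\right)\right) = - \frac{1673}{837} + \left(4 + 5625 - 13725 - \frac{61}{25}\right) = - \frac{1673}{837} - \frac{202461}{25} = - \frac{169501682}{20925}$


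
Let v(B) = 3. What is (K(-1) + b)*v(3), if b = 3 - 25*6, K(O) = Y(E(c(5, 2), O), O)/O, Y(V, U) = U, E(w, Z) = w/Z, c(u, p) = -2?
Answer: -438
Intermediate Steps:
K(O) = 1 (K(O) = O/O = 1)
b = -147 (b = 3 - 5*30 = 3 - 150 = -147)
(K(-1) + b)*v(3) = (1 - 147)*3 = -146*3 = -438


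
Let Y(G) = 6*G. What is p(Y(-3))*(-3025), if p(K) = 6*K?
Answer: 326700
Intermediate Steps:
p(Y(-3))*(-3025) = (6*(6*(-3)))*(-3025) = (6*(-18))*(-3025) = -108*(-3025) = 326700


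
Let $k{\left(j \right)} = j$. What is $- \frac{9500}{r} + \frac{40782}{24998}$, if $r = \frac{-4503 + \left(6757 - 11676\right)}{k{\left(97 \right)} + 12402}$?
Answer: $\frac{742164816751}{58882789} \approx 12604.0$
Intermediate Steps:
$r = - \frac{9422}{12499}$ ($r = \frac{-4503 + \left(6757 - 11676\right)}{97 + 12402} = \frac{-4503 - 4919}{12499} = \left(-9422\right) \frac{1}{12499} = - \frac{9422}{12499} \approx -0.75382$)
$- \frac{9500}{r} + \frac{40782}{24998} = - \frac{9500}{- \frac{9422}{12499}} + \frac{40782}{24998} = \left(-9500\right) \left(- \frac{12499}{9422}\right) + 40782 \cdot \frac{1}{24998} = \frac{59370250}{4711} + \frac{20391}{12499} = \frac{742164816751}{58882789}$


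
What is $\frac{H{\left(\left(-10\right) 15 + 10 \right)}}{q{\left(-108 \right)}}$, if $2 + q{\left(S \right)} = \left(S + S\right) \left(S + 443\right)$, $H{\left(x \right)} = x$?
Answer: $\frac{70}{36181} \approx 0.0019347$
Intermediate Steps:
$q{\left(S \right)} = -2 + 2 S \left(443 + S\right)$ ($q{\left(S \right)} = -2 + \left(S + S\right) \left(S + 443\right) = -2 + 2 S \left(443 + S\right)$)
$\frac{H{\left(\left(-10\right) 15 + 10 \right)}}{q{\left(-108 \right)}} = \frac{\left(-10\right) 15 + 10}{-2 + 2 \left(-108\right)^{2} + 886 \left(-108\right)} = \frac{-150 + 10}{-2 + 2 \cdot 11664 - 95688} = - \frac{140}{-2 + 23328 - 95688} = - \frac{140}{-72362} = \left(-140\right) \left(- \frac{1}{72362}\right) = \frac{70}{36181}$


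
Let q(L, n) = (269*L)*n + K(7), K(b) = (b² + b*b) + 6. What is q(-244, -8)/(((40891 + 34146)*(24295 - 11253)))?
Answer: 262596/489316277 ≈ 0.00053666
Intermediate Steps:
K(b) = 6 + 2*b² (K(b) = (b² + b²) + 6 = 2*b² + 6 = 6 + 2*b²)
q(L, n) = 104 + 269*L*n (q(L, n) = (269*L)*n + (6 + 2*7²) = 269*L*n + (6 + 2*49) = 269*L*n + (6 + 98) = 269*L*n + 104 = 104 + 269*L*n)
q(-244, -8)/(((40891 + 34146)*(24295 - 11253))) = (104 + 269*(-244)*(-8))/(((40891 + 34146)*(24295 - 11253))) = (104 + 525088)/((75037*13042)) = 525192/978632554 = 525192*(1/978632554) = 262596/489316277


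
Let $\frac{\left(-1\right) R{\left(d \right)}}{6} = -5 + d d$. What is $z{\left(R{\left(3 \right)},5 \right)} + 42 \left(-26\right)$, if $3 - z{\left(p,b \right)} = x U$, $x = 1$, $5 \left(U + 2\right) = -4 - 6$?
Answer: $-1085$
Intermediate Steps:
$U = -4$ ($U = -2 + \frac{-4 - 6}{5} = -2 + \frac{1}{5} \left(-10\right) = -2 - 2 = -4$)
$R{\left(d \right)} = 30 - 6 d^{2}$ ($R{\left(d \right)} = - 6 \left(-5 + d d\right) = - 6 \left(-5 + d^{2}\right) = 30 - 6 d^{2}$)
$z{\left(p,b \right)} = 7$ ($z{\left(p,b \right)} = 3 - 1 \left(-4\right) = 3 - -4 = 3 + 4 = 7$)
$z{\left(R{\left(3 \right)},5 \right)} + 42 \left(-26\right) = 7 + 42 \left(-26\right) = 7 - 1092 = -1085$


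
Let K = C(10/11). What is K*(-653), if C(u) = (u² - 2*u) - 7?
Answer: 631451/121 ≈ 5218.6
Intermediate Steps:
C(u) = -7 + u² - 2*u
K = -967/121 (K = -7 + (10/11)² - 20/11 = -7 + (10*(1/11))² - 20/11 = -7 + (10/11)² - 2*10/11 = -7 + 100/121 - 20/11 = -967/121 ≈ -7.9917)
K*(-653) = -967/121*(-653) = 631451/121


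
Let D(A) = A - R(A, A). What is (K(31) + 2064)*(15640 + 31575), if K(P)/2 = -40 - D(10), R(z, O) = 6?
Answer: 93296840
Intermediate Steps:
D(A) = -6 + A (D(A) = A - 1*6 = A - 6 = -6 + A)
K(P) = -88 (K(P) = 2*(-40 - (-6 + 10)) = 2*(-40 - 1*4) = 2*(-40 - 4) = 2*(-44) = -88)
(K(31) + 2064)*(15640 + 31575) = (-88 + 2064)*(15640 + 31575) = 1976*47215 = 93296840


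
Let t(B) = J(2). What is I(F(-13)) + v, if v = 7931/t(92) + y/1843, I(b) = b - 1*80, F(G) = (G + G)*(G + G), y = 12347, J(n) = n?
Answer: 16838383/3686 ≈ 4568.2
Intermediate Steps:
t(B) = 2
F(G) = 4*G**2 (F(G) = (2*G)*(2*G) = 4*G**2)
I(b) = -80 + b (I(b) = b - 80 = -80 + b)
v = 14641527/3686 (v = 7931/2 + 12347/1843 = 14641527/3686 ≈ 3972.2)
I(F(-13)) + v = (-80 + 4*(-13)**2) + 14641527/3686 = (-80 + 4*169) + 14641527/3686 = (-80 + 676) + 14641527/3686 = 596 + 14641527/3686 = 16838383/3686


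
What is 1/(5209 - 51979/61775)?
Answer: 61775/321733996 ≈ 0.00019201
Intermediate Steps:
1/(5209 - 51979/61775) = 1/(321733996/61775) = 61775/321733996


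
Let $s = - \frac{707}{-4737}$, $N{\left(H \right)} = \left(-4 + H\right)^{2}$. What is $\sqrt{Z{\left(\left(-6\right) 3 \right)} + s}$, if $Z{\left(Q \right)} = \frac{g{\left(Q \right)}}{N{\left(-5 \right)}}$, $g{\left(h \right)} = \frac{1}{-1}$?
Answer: $\frac{\sqrt{27648290}}{14211} \approx 0.37001$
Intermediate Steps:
$g{\left(h \right)} = -1$
$s = \frac{707}{4737}$ ($s = \left(-707\right) \left(- \frac{1}{4737}\right) = \frac{707}{4737} \approx 0.14925$)
$Z{\left(Q \right)} = - \frac{1}{81}$ ($Z{\left(Q \right)} = - \frac{1}{\left(-4 - 5\right)^{2}} = - \frac{1}{\left(-9\right)^{2}} = - \frac{1}{81}$)
$\sqrt{Z{\left(\left(-6\right) 3 \right)} + s} = \sqrt{- \frac{1}{81} + \frac{707}{4737}} = \sqrt{\frac{17510}{127899}} = \frac{\sqrt{27648290}}{14211}$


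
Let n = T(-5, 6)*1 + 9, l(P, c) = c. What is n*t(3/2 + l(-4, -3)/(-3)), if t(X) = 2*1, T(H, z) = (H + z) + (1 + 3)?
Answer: 28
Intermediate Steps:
T(H, z) = 4 + H + z (T(H, z) = (H + z) + 4 = 4 + H + z)
t(X) = 2
n = 14 (n = (4 - 5 + 6)*1 + 9 = 5*1 + 9 = 5 + 9 = 14)
n*t(3/2 + l(-4, -3)/(-3)) = 14*2 = 28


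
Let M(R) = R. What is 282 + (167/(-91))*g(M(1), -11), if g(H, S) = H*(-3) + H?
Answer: 25996/91 ≈ 285.67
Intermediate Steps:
g(H, S) = -2*H (g(H, S) = -3*H + H = -2*H)
282 + (167/(-91))*g(M(1), -11) = 282 + (167/(-91))*(-2*1) = 282 + (167*(-1/91))*(-2) = 282 - 167/91*(-2) = 282 + 334/91 = 25996/91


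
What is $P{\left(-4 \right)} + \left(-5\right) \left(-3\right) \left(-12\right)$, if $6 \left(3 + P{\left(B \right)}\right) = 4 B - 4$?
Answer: $- \frac{559}{3} \approx -186.33$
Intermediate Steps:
$P{\left(B \right)} = - \frac{11}{3} + \frac{2 B}{3}$ ($P{\left(B \right)} = -3 + \frac{4 B - 4}{6} = -3 + \frac{-4 + 4 B}{6} = -3 + \left(- \frac{2}{3} + \frac{2 B}{3}\right) = - \frac{11}{3} + \frac{2 B}{3}$)
$P{\left(-4 \right)} + \left(-5\right) \left(-3\right) \left(-12\right) = \left(- \frac{11}{3} + \frac{2}{3} \left(-4\right)\right) + \left(-5\right) \left(-3\right) \left(-12\right) = \left(- \frac{11}{3} - \frac{8}{3}\right) + 15 \left(-12\right) = - \frac{19}{3} - 180 = - \frac{559}{3}$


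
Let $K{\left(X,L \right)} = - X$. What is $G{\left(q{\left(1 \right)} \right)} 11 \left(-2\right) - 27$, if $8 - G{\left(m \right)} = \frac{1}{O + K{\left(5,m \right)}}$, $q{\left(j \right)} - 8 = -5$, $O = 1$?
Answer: $- \frac{417}{2} \approx -208.5$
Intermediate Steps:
$q{\left(j \right)} = 3$ ($q{\left(j \right)} = 8 - 5 = 3$)
$G{\left(m \right)} = \frac{33}{4}$ ($G{\left(m \right)} = 8 - \frac{1}{1 - 5} = 8 - \frac{1}{-4} = 8 - - \frac{1}{4} = 8 + \frac{1}{4} = \frac{33}{4}$)
$G{\left(q{\left(1 \right)} \right)} 11 \left(-2\right) - 27 = \frac{33 \cdot 11 \left(-2\right)}{4} - 27 = \frac{33}{4} \left(-22\right) - 27 = - \frac{363}{2} - 27 = - \frac{417}{2}$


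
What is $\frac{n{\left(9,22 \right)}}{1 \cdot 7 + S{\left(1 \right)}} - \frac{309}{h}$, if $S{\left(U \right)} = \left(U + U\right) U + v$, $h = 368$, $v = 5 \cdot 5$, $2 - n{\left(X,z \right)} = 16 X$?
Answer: $- \frac{31381}{6256} \approx -5.0161$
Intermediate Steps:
$n{\left(X,z \right)} = 2 - 16 X$
$v = 25$
$S{\left(U \right)} = 25 + 2 U^{2}$ ($S{\left(U \right)} = \left(U + U\right) U + 25 = 2 U U + 25 = 2 U^{2} + 25 = 25 + 2 U^{2}$)
$\frac{n{\left(9,22 \right)}}{1 \cdot 7 + S{\left(1 \right)}} - \frac{309}{h} = \frac{2 - 144}{1 \cdot 7 + \left(25 + 2 \cdot 1^{2}\right)} - \frac{309}{368} = \frac{2 - 144}{7 + \left(25 + 2 \cdot 1\right)} - \frac{309}{368} = - \frac{142}{7 + \left(25 + 2\right)} - \frac{309}{368} = - \frac{142}{7 + 27} - \frac{309}{368} = - \frac{142}{34} - \frac{309}{368} = \left(-142\right) \frac{1}{34} - \frac{309}{368} = - \frac{71}{17} - \frac{309}{368} = - \frac{31381}{6256}$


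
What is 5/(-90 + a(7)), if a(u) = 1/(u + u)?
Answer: -70/1259 ≈ -0.055600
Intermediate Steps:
a(u) = 1/(2*u)
5/(-90 + a(7)) = 5/(-90 + (1/2)/7) = 5/(-90 + (1/2)*(1/7)) = 5/(-90 + 1/14) = 5/(-1259/14) = 5*(-14/1259) = -70/1259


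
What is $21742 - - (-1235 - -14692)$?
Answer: $35199$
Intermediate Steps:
$21742 - - (-1235 - -14692) = 21742 - - (-1235 + 14692) = 21742 - \left(-1\right) 13457 = 21742 - -13457 = 21742 + 13457 = 35199$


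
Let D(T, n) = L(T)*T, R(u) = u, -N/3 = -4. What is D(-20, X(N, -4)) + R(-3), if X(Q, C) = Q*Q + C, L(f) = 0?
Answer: -3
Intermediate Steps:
N = 12 (N = -3*(-4) = 12)
X(Q, C) = C + Q**2 (X(Q, C) = Q**2 + C = C + Q**2)
D(T, n) = 0 (D(T, n) = 0*T = 0)
D(-20, X(N, -4)) + R(-3) = 0 - 3 = -3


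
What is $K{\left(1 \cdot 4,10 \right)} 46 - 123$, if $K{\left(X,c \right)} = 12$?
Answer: $429$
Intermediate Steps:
$K{\left(1 \cdot 4,10 \right)} 46 - 123 = 12 \cdot 46 - 123 = 552 - 123 = 429$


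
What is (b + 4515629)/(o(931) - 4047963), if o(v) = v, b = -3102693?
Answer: -176617/505879 ≈ -0.34913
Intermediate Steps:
(b + 4515629)/(o(931) - 4047963) = (-3102693 + 4515629)/(931 - 4047963) = 1412936/(-4047032) = 1412936*(-1/4047032) = -176617/505879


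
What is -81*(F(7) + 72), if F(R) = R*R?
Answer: -9801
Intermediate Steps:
F(R) = R**2
-81*(F(7) + 72) = -81*(7**2 + 72) = -81*(49 + 72) = -81*121 = -9801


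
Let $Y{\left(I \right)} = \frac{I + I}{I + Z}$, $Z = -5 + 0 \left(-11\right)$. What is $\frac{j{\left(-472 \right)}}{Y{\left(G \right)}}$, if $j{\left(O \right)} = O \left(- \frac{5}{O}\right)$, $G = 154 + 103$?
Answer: $- \frac{630}{257} \approx -2.4514$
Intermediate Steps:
$Z = -5$ ($Z = -5 + 0 = -5$)
$G = 257$
$j{\left(O \right)} = -5$
$Y{\left(I \right)} = \frac{2 I}{-5 + I}$ ($Y{\left(I \right)} = \frac{I + I}{I - 5} = \frac{2 I}{-5 + I}$)
$\frac{j{\left(-472 \right)}}{Y{\left(G \right)}} = - \frac{5}{2 \cdot 257 \frac{1}{-5 + 257}} = - \frac{5}{2 \cdot 257 \cdot \frac{1}{252}} = - \frac{5}{\frac{257}{126}} = \left(-5\right) \frac{126}{257} = - \frac{630}{257}$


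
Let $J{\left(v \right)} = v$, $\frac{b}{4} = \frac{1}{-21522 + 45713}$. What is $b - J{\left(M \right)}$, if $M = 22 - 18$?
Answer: $- \frac{96760}{24191} \approx -3.9998$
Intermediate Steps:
$M = 4$ ($M = 22 - 18 = 4$)
$b = \frac{4}{24191}$ ($b = \frac{4}{-21522 + 45713} = \frac{4}{24191} \approx 0.00016535$)
$b - J{\left(M \right)} = \frac{4}{24191} - 4 = - \frac{96760}{24191}$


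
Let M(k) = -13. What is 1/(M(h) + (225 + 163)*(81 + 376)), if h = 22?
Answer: 1/177303 ≈ 5.6401e-6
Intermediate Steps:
1/(M(h) + (225 + 163)*(81 + 376)) = 1/(-13 + (225 + 163)*(81 + 376)) = 1/(-13 + 388*457) = 1/(-13 + 177316) = 1/177303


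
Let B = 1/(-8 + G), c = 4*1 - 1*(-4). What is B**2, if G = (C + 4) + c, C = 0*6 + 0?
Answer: 1/16 ≈ 0.062500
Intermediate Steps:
C = 0 (C = 0 + 0 = 0)
c = 8 (c = 4 + 4 = 8)
G = 12 (G = (0 + 4) + 8 = 4 + 8 = 12)
B = 1/4 (B = 1/(-8 + 12) = 1/4 ≈ 0.25000)
B**2 = (1/4)**2 = 1/16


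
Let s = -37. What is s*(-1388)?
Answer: 51356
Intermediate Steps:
s*(-1388) = -37*(-1388) = 51356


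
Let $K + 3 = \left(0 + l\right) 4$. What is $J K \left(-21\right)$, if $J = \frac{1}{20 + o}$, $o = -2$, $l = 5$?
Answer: $- \frac{119}{6} \approx -19.833$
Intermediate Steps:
$J = \frac{1}{18}$ ($J = \frac{1}{20 - 2} = \frac{1}{18} \approx 0.055556$)
$K = 17$ ($K = -3 + \left(0 + 5\right) 4 = -3 + 5 \cdot 4 = -3 + 20 = 17$)
$J K \left(-21\right) = \frac{1}{18} \cdot 17 \left(-21\right) = \frac{17}{18} \left(-21\right) = - \frac{119}{6}$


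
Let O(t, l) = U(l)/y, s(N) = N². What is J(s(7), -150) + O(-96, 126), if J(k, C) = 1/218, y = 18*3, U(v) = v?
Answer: 1529/654 ≈ 2.3379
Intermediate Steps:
y = 54
J(k, C) = 1/218
O(t, l) = l/54
J(s(7), -150) + O(-96, 126) = 1/218 + (1/54)*126 = 1/218 + 7/3 = 1529/654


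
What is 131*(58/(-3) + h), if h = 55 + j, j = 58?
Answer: 36811/3 ≈ 12270.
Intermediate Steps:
h = 113 (h = 55 + 58 = 113)
131*(58/(-3) + h) = 131*(58/(-3) + 113) = 131*(58*(-⅓) + 113) = 131*(-58/3 + 113) = 131*(281/3) = 36811/3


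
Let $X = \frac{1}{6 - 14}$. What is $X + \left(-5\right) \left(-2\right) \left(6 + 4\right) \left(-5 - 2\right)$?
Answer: $- \frac{5601}{8} \approx -700.13$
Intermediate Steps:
$X = - \frac{1}{8}$ ($X = \frac{1}{-8} = - \frac{1}{8} \approx -0.125$)
$X + \left(-5\right) \left(-2\right) \left(6 + 4\right) \left(-5 - 2\right) = - \frac{1}{8} + \left(-5\right) \left(-2\right) \left(6 + 4\right) \left(-5 - 2\right) = - \frac{1}{8} + 10 \cdot 10 \left(-5 - 2\right) = - \frac{1}{8} + 100 \left(-7\right) = - \frac{1}{8} - 700 = - \frac{5601}{8}$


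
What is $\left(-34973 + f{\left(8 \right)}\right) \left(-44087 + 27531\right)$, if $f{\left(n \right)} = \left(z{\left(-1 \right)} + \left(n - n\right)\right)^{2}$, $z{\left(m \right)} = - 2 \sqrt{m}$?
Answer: $579079212$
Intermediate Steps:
$f{\left(n \right)} = -4$ ($f{\left(n \right)} = \left(- 2 \sqrt{-1} + \left(n - n\right)\right)^{2} = \left(- 2 i + 0\right)^{2} = \left(- 2 i\right)^{2} = -4$)
$\left(-34973 + f{\left(8 \right)}\right) \left(-44087 + 27531\right) = \left(-34973 - 4\right) \left(-44087 + 27531\right) = \left(-34977\right) \left(-16556\right) = 579079212$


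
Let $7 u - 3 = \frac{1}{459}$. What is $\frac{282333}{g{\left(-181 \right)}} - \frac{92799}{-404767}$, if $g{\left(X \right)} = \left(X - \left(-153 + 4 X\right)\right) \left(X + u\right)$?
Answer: $- \frac{109902095111781}{54481881060200} \approx -2.0172$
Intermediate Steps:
$u = \frac{1378}{3213}$ ($u = \frac{3}{7} + \frac{1}{7 \cdot 459} = \frac{3}{7} + \frac{1}{7} \cdot \frac{1}{459} = \frac{3}{7} + \frac{1}{3213} = \frac{1378}{3213} \approx 0.42888$)
$g{\left(X \right)} = \left(153 - 3 X\right) \left(\frac{1378}{3213} + X\right)$ ($g{\left(X \right)} = \left(X - \left(-153 + 4 X\right)\right) \left(X + \frac{1378}{3213}\right) = \left(X - \left(-153 + 4 X\right)\right) \left(\frac{1378}{3213} + X\right) = \left(153 - 3 X\right) \left(\frac{1378}{3213} + X\right)$)
$\frac{282333}{g{\left(-181 \right)}} - \frac{92799}{-404767} = \frac{282333}{\frac{1378}{21} - 3 \left(-181\right)^{2} + \frac{162485}{1071} \left(-181\right)} - \frac{92799}{-404767} = \frac{282333}{\frac{1378}{21} - 98283 - \frac{29409785}{1071}} - - \frac{92799}{404767} = \frac{282333}{\frac{1378}{21} - 98283 - \frac{29409785}{1071}} + \frac{92799}{404767} = \frac{282333}{- \frac{134600600}{1071}} + \frac{92799}{404767} = 282333 \left(- \frac{1071}{134600600}\right) + \frac{92799}{404767} = - \frac{302378643}{134600600} + \frac{92799}{404767} = - \frac{109902095111781}{54481881060200}$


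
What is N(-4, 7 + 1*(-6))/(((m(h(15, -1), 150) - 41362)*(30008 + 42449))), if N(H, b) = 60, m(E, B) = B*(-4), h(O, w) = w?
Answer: -30/1520220317 ≈ -1.9734e-8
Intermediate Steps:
m(E, B) = -4*B
N(-4, 7 + 1*(-6))/(((m(h(15, -1), 150) - 41362)*(30008 + 42449))) = 60/(((-4*150 - 41362)*(30008 + 42449))) = 60/(((-600 - 41362)*72457)) = 60/((-41962*72457)) = 60/(-3040440634) = 60*(-1/3040440634) = -30/1520220317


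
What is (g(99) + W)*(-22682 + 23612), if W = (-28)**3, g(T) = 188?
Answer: -20240520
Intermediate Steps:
W = -21952
(g(99) + W)*(-22682 + 23612) = (188 - 21952)*(-22682 + 23612) = -21764*930 = -20240520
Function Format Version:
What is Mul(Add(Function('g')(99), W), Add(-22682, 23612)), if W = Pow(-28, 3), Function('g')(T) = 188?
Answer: -20240520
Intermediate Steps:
W = -21952
Mul(Add(Function('g')(99), W), Add(-22682, 23612)) = Mul(Add(188, -21952), Add(-22682, 23612)) = Mul(-21764, 930) = -20240520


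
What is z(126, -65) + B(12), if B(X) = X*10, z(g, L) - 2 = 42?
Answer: 164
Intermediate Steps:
z(g, L) = 44 (z(g, L) = 2 + 42 = 44)
B(X) = 10*X
z(126, -65) + B(12) = 44 + 10*12 = 44 + 120 = 164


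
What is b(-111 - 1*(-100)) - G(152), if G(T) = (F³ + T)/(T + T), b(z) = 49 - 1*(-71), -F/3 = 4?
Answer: 4757/38 ≈ 125.18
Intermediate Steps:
F = -12 (F = -3*4 = -12)
b(z) = 120 (b(z) = 49 + 71 = 120)
G(T) = (-1728 + T)/(2*T) (G(T) = ((-12)³ + T)/(T + T) = (-1728 + T)/((2*T)) = (-1728 + T)*(1/(2*T)) = (-1728 + T)/(2*T))
b(-111 - 1*(-100)) - G(152) = 120 - (-1728 + 152)/(2*152) = 120 - (-1576)/(2*152) = 120 - 1*(-197/38) = 120 + 197/38 = 4757/38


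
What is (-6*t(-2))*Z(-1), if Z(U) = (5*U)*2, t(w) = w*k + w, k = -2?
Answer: 120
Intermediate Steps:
t(w) = -w (t(w) = w*(-2) + w = -2*w + w = -w)
Z(U) = 10*U
(-6*t(-2))*Z(-1) = (-(-6)*(-2))*(10*(-1)) = -6*2*(-10) = -12*(-10) = 120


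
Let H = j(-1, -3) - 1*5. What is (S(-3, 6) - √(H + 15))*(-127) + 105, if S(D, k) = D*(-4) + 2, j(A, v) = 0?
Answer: -1673 + 127*√10 ≈ -1271.4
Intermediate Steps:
S(D, k) = 2 - 4*D (S(D, k) = -4*D + 2 = 2 - 4*D)
H = -5 (H = 0 - 1*5 = 0 - 5 = -5)
(S(-3, 6) - √(H + 15))*(-127) + 105 = ((2 - 4*(-3)) - √(-5 + 15))*(-127) + 105 = ((2 + 12) - √10)*(-127) + 105 = (14 - √10)*(-127) + 105 = (-1778 + 127*√10) + 105 = -1673 + 127*√10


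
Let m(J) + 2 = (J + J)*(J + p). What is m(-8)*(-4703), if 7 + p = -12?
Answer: -2022290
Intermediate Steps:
p = -19 (p = -7 - 12 = -19)
m(J) = -2 + 2*J*(-19 + J) (m(J) = -2 + (J + J)*(J - 19) = -2 + (2*J)*(-19 + J) = -2 + 2*J*(-19 + J))
m(-8)*(-4703) = (-2 - 38*(-8) + 2*(-8)**2)*(-4703) = (-2 + 304 + 2*64)*(-4703) = (-2 + 304 + 128)*(-4703) = 430*(-4703) = -2022290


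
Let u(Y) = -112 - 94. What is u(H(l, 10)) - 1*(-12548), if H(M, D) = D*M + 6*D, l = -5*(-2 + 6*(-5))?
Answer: 12342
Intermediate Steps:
l = 160 (l = -5*(-2 - 30) = -5*(-32) = 160)
H(M, D) = 6*D + D*M
u(Y) = -206
u(H(l, 10)) - 1*(-12548) = -206 - 1*(-12548) = -206 + 12548 = 12342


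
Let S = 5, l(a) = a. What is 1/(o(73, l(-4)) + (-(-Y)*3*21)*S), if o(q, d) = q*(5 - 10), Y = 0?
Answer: -1/365 ≈ -0.0027397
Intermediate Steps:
o(q, d) = -5*q (o(q, d) = q*(-5) = -5*q)
1/(o(73, l(-4)) + (-(-Y)*3*21)*S) = 1/(-5*73 + (-(-1*0)*3*21)*5) = 1/(-365 + (-0*3*21)*5) = 1/(-365 + (-1*0*21)*5) = 1/(-365 + (0*21)*5) = 1/(-365 + 0*5) = 1/(-365 + 0) = 1/(-365) = -1/365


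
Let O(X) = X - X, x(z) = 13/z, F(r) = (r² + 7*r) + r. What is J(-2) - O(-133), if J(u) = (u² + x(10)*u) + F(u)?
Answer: -53/5 ≈ -10.600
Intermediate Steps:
F(r) = r² + 8*r
O(X) = 0
J(u) = u² + 13*u/10 + u*(8 + u) (J(u) = (u² + (13/10)*u) + u*(8 + u) = (u² + (13*(⅒))*u) + u*(8 + u) = (u² + 13*u/10) + u*(8 + u) = u² + 13*u/10 + u*(8 + u))
J(-2) - O(-133) = (⅒)*(-2)*(93 + 20*(-2)) - 1*0 = (⅒)*(-2)*(93 - 40) + 0 = (⅒)*(-2)*53 + 0 = -53/5 + 0 = -53/5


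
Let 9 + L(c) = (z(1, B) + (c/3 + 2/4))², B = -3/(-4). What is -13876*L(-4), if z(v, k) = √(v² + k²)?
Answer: 4409099/36 ≈ 1.2248e+5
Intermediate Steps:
B = ¾ (B = -3*(-¼) = ¾ ≈ 0.75000)
z(v, k) = √(k² + v²)
L(c) = -9 + (7/4 + c/3)² (L(c) = -9 + (√((¾)² + 1²) + (c/3 + 2/4))² = -9 + (√(9/16 + 1) + (c*(⅓) + 2*(¼)))² = -9 + (√(25/16) + (c/3 + ½))² = -9 + (5/4 + (½ + c/3))² = -9 + (7/4 + c/3)²)
-13876*L(-4) = -13876*(-9 + (21 + 4*(-4))²/144) = -13876*(-9 + (21 - 16)²/144) = -13876*(-9 + (1/144)*5²) = -13876*(-9 + (1/144)*25) = -13876*(-9 + 25/144) = -13876*(-1271/144) = 4409099/36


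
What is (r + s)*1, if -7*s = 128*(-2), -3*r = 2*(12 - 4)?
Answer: 656/21 ≈ 31.238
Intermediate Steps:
r = -16/3 (r = -2*(12 - 4)/3 = -2*8/3 = -⅓*16 = -16/3 ≈ -5.3333)
s = 256/7 (s = -128*(-2)/7 = -⅐*(-256) = 256/7 ≈ 36.571)
(r + s)*1 = (-16/3 + 256/7)*1 = (656/21)*1 = 656/21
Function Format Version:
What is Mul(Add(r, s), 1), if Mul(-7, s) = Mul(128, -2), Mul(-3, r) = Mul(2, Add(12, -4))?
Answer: Rational(656, 21) ≈ 31.238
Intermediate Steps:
r = Rational(-16, 3) (r = Mul(Rational(-1, 3), Mul(2, Add(12, -4))) = Mul(Rational(-1, 3), Mul(2, 8)) = Mul(Rational(-1, 3), 16) = Rational(-16, 3) ≈ -5.3333)
s = Rational(256, 7) (s = Mul(Rational(-1, 7), Mul(128, -2)) = Mul(Rational(-1, 7), -256) = Rational(256, 7) ≈ 36.571)
Mul(Add(r, s), 1) = Mul(Add(Rational(-16, 3), Rational(256, 7)), 1) = Mul(Rational(656, 21), 1) = Rational(656, 21)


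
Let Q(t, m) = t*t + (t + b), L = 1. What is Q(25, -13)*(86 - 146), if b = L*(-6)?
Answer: -38640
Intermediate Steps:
b = -6 (b = 1*(-6) = -6)
Q(t, m) = -6 + t + t² (Q(t, m) = t*t + (t - 6) = t² + (-6 + t) = -6 + t + t²)
Q(25, -13)*(86 - 146) = (-6 + 25 + 25²)*(86 - 146) = (-6 + 25 + 625)*(-60) = 644*(-60) = -38640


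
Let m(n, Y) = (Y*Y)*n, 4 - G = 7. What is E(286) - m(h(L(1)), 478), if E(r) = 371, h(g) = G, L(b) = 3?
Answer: 685823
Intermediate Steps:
G = -3 (G = 4 - 1*7 = 4 - 7 = -3)
h(g) = -3
m(n, Y) = n*Y² (m(n, Y) = Y²*n = n*Y²)
E(286) - m(h(L(1)), 478) = 371 - (-3)*478² = 371 - (-3)*228484 = 371 - 1*(-685452) = 371 + 685452 = 685823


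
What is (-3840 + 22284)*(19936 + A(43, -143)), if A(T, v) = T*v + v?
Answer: 251649936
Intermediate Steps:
A(T, v) = v + T*v
(-3840 + 22284)*(19936 + A(43, -143)) = (-3840 + 22284)*(19936 - 143*(1 + 43)) = 18444*(19936 - 143*44) = 18444*(19936 - 6292) = 18444*13644 = 251649936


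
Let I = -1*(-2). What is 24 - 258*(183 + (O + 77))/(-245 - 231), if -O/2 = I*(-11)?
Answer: 22464/119 ≈ 188.77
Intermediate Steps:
I = 2
O = 44 (O = -4*(-11) = -2*(-22) = 44)
24 - 258*(183 + (O + 77))/(-245 - 231) = 24 - 258*(183 + (44 + 77))/(-245 - 231) = 24 - 258*(183 + 121)/(-476) = 24 - 78432*(-1)/476 = 24 - 258*(-76/119) = 24 + 19608/119 = 22464/119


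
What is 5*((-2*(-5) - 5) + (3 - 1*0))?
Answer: 40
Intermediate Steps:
5*((-2*(-5) - 5) + (3 - 1*0)) = 5*((10 - 5) + (3 + 0)) = 5*(5 + 3) = 5*8 = 40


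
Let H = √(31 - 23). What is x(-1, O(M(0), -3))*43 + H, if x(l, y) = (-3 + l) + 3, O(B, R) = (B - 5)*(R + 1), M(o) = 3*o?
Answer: -43 + 2*√2 ≈ -40.172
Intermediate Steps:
O(B, R) = (1 + R)*(-5 + B) (O(B, R) = (-5 + B)*(1 + R) = (1 + R)*(-5 + B))
H = 2*√2 (H = √8 = 2*√2 ≈ 2.8284)
x(l, y) = l
x(-1, O(M(0), -3))*43 + H = -1*43 + 2*√2 = -43 + 2*√2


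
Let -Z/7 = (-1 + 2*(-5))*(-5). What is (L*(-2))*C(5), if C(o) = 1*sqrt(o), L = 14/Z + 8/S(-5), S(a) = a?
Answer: 36*sqrt(5)/11 ≈ 7.3180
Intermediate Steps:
Z = -385 (Z = -7*(-1 + 2*(-5))*(-5) = -7*(-1 - 10)*(-5) = -(-77)*(-5) = -7*55 = -385)
L = -18/11 (L = 14/(-385) + 8/(-5) = 14*(-1/385) + 8*(-1/5) = -2/55 - 8/5 = -18/11 ≈ -1.6364)
C(o) = sqrt(o)
(L*(-2))*C(5) = (-18/11*(-2))*sqrt(5) = 36*sqrt(5)/11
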